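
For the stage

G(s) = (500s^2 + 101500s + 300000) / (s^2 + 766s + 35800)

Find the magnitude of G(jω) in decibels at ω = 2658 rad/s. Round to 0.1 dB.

Substitute s = j2658:
Numerator: 500(j2658)^2 + 101500(j2658) + 300000 = -3532182000 + j269787000
Denominator: (j2658)^2 + 766(j2658) + 35800 = -7029164 + j2036028
|N| = √(3532182000² + 269787000²) ≈ 3.5425e+09, ∠N ≈ 175.63°
|D| = √(7029164² + 2036028²) ≈ 7.3181e+06, ∠D ≈ 163.85°
|G| = 3.5425e+09 / 7.3181e+06 ≈ 484.07
Gain = 20 log₁₀(484.07) ≈ 53.70 dB

53.7 dB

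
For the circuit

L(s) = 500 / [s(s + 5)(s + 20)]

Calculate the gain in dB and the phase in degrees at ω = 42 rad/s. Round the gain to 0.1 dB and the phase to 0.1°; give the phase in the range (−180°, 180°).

At s = jω = j42:
pole (s+5): 5 + j42 → |·| = √(5²+42²) = √1789 ≈ 42.297, ∠ = arctan(42/5) ≈ 83.21°
pole (s+20): 20 + j42 → |·| = √(20²+42²) = √2164 ≈ 46.519, ∠ = arctan(42/20) ≈ 64.54°
pole at origin: |s| = 42, ∠ = 90.00° (in denominator)
|L| = 500 / 82640 ≈ 0.0060503
Gain = 20 log₁₀(0.0060503) ≈ -44.36 dB
∠L = 0.00° − 237.75° = -237.75° ≡ 122.25° (principal value)

-44.4 dB, 122.3°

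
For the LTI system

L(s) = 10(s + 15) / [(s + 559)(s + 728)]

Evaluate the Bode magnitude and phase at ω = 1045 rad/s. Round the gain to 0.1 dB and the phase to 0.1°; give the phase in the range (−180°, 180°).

At s = jω = j1045:
zero (s+15): 15 + j1045 → |·| = √(15²+1045²) = √1092250 ≈ 1045.1, ∠ = arctan(1045/15) ≈ 89.18°
pole (s+559): 559 + j1045 → |·| = √(559²+1045²) = √1404506 ≈ 1185.1, ∠ = arctan(1045/559) ≈ 61.86°
pole (s+728): 728 + j1045 → |·| = √(728²+1045²) = √1622009 ≈ 1273.6, ∠ = arctan(1045/728) ≈ 55.14°
|L| = 10 · 1045.1 / 1.5093e+06 ≈ 0.0069244
Gain = 20 log₁₀(0.0069244) ≈ -43.19 dB
∠L = 89.18° − 117.00° = -27.82°

-43.2 dB, -27.8°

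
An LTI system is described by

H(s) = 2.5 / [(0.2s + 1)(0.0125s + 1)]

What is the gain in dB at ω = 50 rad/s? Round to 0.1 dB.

-13.5 dB

At ω = 50 rad/s:
pole (1 + j50·0.2) = 1 + j10 → |·| ≈ 10.05, ∠ ≈ 84.29°
pole (1 + j50·0.0125) = 1 + j0.625 → |·| ≈ 1.1792, ∠ ≈ 32.01°
|H| = 2.5 · 1 / (10.05 · 1.1792) ≈ 0.21095
Gain = 20 log₁₀(0.21095) ≈ -13.52 dB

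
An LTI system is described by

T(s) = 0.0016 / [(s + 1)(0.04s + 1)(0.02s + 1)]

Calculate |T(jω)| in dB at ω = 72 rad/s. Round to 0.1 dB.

At ω = 72 rad/s:
pole (1 + j72·1) = 1 + j72 → |·| ≈ 72.007, ∠ ≈ 89.20°
pole (1 + j72·0.04) = 1 + j2.88 → |·| ≈ 3.0487, ∠ ≈ 70.85°
pole (1 + j72·0.02) = 1 + j1.44 → |·| ≈ 1.7532, ∠ ≈ 55.22°
|T| = 0.0016 · 1 / (72.007 · 3.0487 · 1.7532) ≈ 4.1572e-06
Gain = 20 log₁₀(4.1572e-06) ≈ -107.62 dB

-107.6 dB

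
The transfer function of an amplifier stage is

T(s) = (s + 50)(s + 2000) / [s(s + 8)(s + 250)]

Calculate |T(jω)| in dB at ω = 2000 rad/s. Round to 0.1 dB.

At s = jω = j2000:
zero (s+50): 50 + j2000 → |·| = √(50²+2000²) = √4002500 ≈ 2000.6, ∠ = arctan(2000/50) ≈ 88.57°
zero (s+2000): 2000 + j2000 → |·| = √(2000²+2000²) = √8000000 ≈ 2828.4, ∠ = arctan(2000/2000) ≈ 45.00°
pole (s+8): 8 + j2000 → |·| = √(8²+2000²) = √4000064 ≈ 2000, ∠ = arctan(2000/8) ≈ 89.77°
pole (s+250): 250 + j2000 → |·| = √(250²+2000²) = √4062500 ≈ 2015.6, ∠ = arctan(2000/250) ≈ 82.87°
pole at origin: |s| = 2000, ∠ = 90.00° (in denominator)
|T| = 1 · 5.6585e+06 / 8.0624e+09 ≈ 0.00070184
Gain = 20 log₁₀(0.00070184) ≈ -63.08 dB

-63.1 dB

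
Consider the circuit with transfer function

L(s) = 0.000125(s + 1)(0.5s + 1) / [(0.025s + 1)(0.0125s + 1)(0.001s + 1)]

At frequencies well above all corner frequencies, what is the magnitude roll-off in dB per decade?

Each pole contributes −20 dB/decade at high frequency; each zero contributes +20 dB/decade.
Net: 2 zero(s) − 3 pole(s) → -20 dB/decade.

-20 dB/decade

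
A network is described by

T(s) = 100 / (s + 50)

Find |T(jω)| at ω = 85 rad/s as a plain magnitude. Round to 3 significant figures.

1.01

Substitute s = j85:
Numerator: 100 = 100 + j0
Denominator: (j85) + 50 = 50 + j85
|N| = √(100² + 0²) ≈ 100, ∠N ≈ 0.00°
|D| = √(50² + 85²) ≈ 98.615, ∠D ≈ 59.53°
|T| = 100 / 98.615 ≈ 1.014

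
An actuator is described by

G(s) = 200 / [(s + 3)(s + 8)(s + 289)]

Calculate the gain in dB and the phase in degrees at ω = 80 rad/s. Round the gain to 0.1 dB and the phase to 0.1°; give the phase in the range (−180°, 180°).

At s = jω = j80:
pole (s+3): 3 + j80 → |·| = √(3²+80²) = √6409 ≈ 80.056, ∠ = arctan(80/3) ≈ 87.85°
pole (s+8): 8 + j80 → |·| = √(8²+80²) = √6464 ≈ 80.399, ∠ = arctan(80/8) ≈ 84.29°
pole (s+289): 289 + j80 → |·| = √(289²+80²) = √89921 ≈ 299.87, ∠ = arctan(80/289) ≈ 15.47°
|G| = 200 / 1.9301e+06 ≈ 0.00010362
Gain = 20 log₁₀(0.00010362) ≈ -79.69 dB
∠G = 0.00° − 187.61° = -187.61° ≡ 172.39° (principal value)

-79.7 dB, 172.4°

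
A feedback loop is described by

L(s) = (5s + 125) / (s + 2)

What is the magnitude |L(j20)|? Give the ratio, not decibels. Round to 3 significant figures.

Substitute s = j20:
Numerator: 5(j20) + 125 = 125 + j100
Denominator: (j20) + 2 = 2 + j20
|N| = √(125² + 100²) ≈ 160.08, ∠N ≈ 38.66°
|D| = √(2² + 20²) ≈ 20.1, ∠D ≈ 84.29°
|L| = 160.08 / 20.1 ≈ 7.9642

7.96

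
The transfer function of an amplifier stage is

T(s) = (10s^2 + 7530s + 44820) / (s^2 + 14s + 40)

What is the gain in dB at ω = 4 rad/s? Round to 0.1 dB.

Substitute s = j4:
Numerator: 10(j4)^2 + 7530(j4) + 44820 = 44660 + j30120
Denominator: (j4)^2 + 14(j4) + 40 = 24 + j56
|N| = √(44660² + 30120²) ≈ 53868, ∠N ≈ 34.00°
|D| = √(24² + 56²) ≈ 60.926, ∠D ≈ 66.80°
|T| = 53868 / 60.926 ≈ 884.15
Gain = 20 log₁₀(884.15) ≈ 58.93 dB

58.9 dB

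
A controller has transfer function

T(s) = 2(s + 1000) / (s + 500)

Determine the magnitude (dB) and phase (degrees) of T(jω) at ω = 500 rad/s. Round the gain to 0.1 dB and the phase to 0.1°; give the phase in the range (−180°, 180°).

10.0 dB, -18.4°

At s = jω = j500:
zero (s+1000): 1000 + j500 → |·| = √(1000²+500²) = √1250000 ≈ 1118, ∠ = arctan(500/1000) ≈ 26.57°
pole (s+500): 500 + j500 → |·| = √(500²+500²) = √500000 ≈ 707.11, ∠ = arctan(500/500) ≈ 45.00°
|T| = 2 · 1118 / 707.11 ≈ 3.1622
Gain = 20 log₁₀(3.1622) ≈ 10.00 dB
∠T = 26.57° − 45.00° = -18.43°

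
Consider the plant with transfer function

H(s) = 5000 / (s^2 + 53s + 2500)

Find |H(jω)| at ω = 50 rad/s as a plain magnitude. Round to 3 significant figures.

At s = jω = j50:
quadratic: (j50)² + 53·j50 + 2500 = 0 + j2650 → |·| ≈ 2650, ∠ ≈ 90.00°
|H| = 5000 / 2650 ≈ 1.8868

1.89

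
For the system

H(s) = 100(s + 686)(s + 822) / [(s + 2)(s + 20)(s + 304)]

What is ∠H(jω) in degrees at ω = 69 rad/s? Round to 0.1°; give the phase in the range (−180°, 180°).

-164.4°

At s = jω = j69:
zero (s+686): 686 + j69 → |·| = √(686²+69²) = √475357 ≈ 689.46, ∠ = arctan(69/686) ≈ 5.74°
zero (s+822): 822 + j69 → |·| = √(822²+69²) = √680445 ≈ 824.89, ∠ = arctan(69/822) ≈ 4.80°
pole (s+2): 2 + j69 → |·| = √(2²+69²) = √4765 ≈ 69.029, ∠ = arctan(69/2) ≈ 88.34°
pole (s+20): 20 + j69 → |·| = √(20²+69²) = √5161 ≈ 71.84, ∠ = arctan(69/20) ≈ 73.84°
pole (s+304): 304 + j69 → |·| = √(304²+69²) = √97177 ≈ 311.73, ∠ = arctan(69/304) ≈ 12.79°
∠H = 10.54° − 174.97° = -164.43°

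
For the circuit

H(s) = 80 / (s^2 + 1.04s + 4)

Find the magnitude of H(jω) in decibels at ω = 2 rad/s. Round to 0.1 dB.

31.7 dB

At s = jω = j2:
quadratic: (j2)² + 1.04·j2 + 4 = 0 + j2.08 → |·| ≈ 2.08, ∠ ≈ 90.00°
|H| = 80 / 2.08 ≈ 38.462
Gain = 20 log₁₀(38.462) ≈ 31.70 dB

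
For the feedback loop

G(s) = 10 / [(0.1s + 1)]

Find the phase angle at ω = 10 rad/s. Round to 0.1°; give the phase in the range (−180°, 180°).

-45.0°

At ω = 10 rad/s:
pole (1 + j10·0.1) = 1 + j1 → |·| ≈ 1.4142, ∠ ≈ 45.00°
∠G = (0°) − (45.00°) = -45.00°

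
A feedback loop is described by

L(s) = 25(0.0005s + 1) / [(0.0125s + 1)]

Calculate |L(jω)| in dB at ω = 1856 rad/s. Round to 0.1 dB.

At ω = 1856 rad/s:
zero (1 + j1856·0.0005) = 1 + j0.928 → |·| ≈ 1.3643, ∠ ≈ 42.86°
pole (1 + j1856·0.0125) = 1 + j23.2 → |·| ≈ 23.222, ∠ ≈ 87.53°
|L| = 25 · 1.3643 / (23.222) ≈ 1.4688
Gain = 20 log₁₀(1.4688) ≈ 3.34 dB

3.3 dB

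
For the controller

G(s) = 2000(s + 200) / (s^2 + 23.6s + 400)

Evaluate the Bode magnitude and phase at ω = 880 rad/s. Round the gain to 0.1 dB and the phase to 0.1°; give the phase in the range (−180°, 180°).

At s = jω = j880:
zero (s+200): 200 + j880 → |·| = √(200²+880²) = √814400 ≈ 902.44, ∠ = arctan(880/200) ≈ 77.20°
quadratic: (j880)² + 23.6·j880 + 400 = -774000 + j20768 → |·| ≈ 7.7428e+05, ∠ ≈ 178.46°
|G| = 2000 · 902.44 / 7.7428e+05 ≈ 2.331
Gain = 20 log₁₀(2.331) ≈ 7.35 dB
∠G = 77.20° − 178.46° = -101.26°

7.4 dB, -101.3°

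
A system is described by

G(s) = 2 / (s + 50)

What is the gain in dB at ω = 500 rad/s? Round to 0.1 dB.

-48.0 dB

At s = jω = j500:
pole (s+50): 50 + j500 → |·| = √(50²+500²) = √252500 ≈ 502.49, ∠ = arctan(500/50) ≈ 84.29°
|G| = 2 / 502.49 ≈ 0.0039802
Gain = 20 log₁₀(0.0039802) ≈ -48.00 dB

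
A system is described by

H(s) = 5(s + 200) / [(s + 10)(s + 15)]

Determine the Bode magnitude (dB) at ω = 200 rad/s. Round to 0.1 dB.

At s = jω = j200:
zero (s+200): 200 + j200 → |·| = √(200²+200²) = √80000 ≈ 282.84, ∠ = arctan(200/200) ≈ 45.00°
pole (s+10): 10 + j200 → |·| = √(10²+200²) = √40100 ≈ 200.25, ∠ = arctan(200/10) ≈ 87.14°
pole (s+15): 15 + j200 → |·| = √(15²+200²) = √40225 ≈ 200.56, ∠ = arctan(200/15) ≈ 85.71°
|H| = 5 · 282.84 / 40162 ≈ 0.035212
Gain = 20 log₁₀(0.035212) ≈ -29.07 dB

-29.1 dB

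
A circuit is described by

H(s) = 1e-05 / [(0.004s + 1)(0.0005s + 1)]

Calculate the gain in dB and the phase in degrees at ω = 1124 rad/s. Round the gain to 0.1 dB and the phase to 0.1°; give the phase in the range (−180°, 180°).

At ω = 1124 rad/s:
pole (1 + j1124·0.004) = 1 + j4.496 → |·| ≈ 4.6059, ∠ ≈ 77.46°
pole (1 + j1124·0.0005) = 1 + j0.562 → |·| ≈ 1.1471, ∠ ≈ 29.34°
|H| = 1e-05 · 1 / (4.6059 · 1.1471) ≈ 1.8927e-06
Gain = 20 log₁₀(1.8927e-06) ≈ -114.46 dB
∠H = (0°) − (77.46° + 29.34°) = -106.80°

-114.5 dB, -106.8°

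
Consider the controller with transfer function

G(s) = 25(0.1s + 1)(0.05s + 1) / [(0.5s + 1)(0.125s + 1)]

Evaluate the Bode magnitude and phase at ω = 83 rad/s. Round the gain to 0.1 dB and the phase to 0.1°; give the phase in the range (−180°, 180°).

6.3 dB, -13.5°

At ω = 83 rad/s:
zero (1 + j83·0.1) = 1 + j8.3 → |·| ≈ 8.36, ∠ ≈ 83.13°
zero (1 + j83·0.05) = 1 + j4.15 → |·| ≈ 4.2688, ∠ ≈ 76.45°
pole (1 + j83·0.5) = 1 + j41.5 → |·| ≈ 41.512, ∠ ≈ 88.62°
pole (1 + j83·0.125) = 1 + j10.375 → |·| ≈ 10.423, ∠ ≈ 84.49°
|G| = 25 · 8.36 · 4.2688 / (41.512 · 10.423) ≈ 2.062
Gain = 20 log₁₀(2.062) ≈ 6.29 dB
∠G = (83.13° + 76.45°) − (88.62° + 84.49°) = -13.53°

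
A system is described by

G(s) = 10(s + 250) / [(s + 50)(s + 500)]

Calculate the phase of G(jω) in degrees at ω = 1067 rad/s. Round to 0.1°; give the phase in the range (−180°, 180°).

At s = jω = j1067:
zero (s+250): 250 + j1067 → |·| = √(250²+1067²) = √1200989 ≈ 1095.9, ∠ = arctan(1067/250) ≈ 76.81°
pole (s+50): 50 + j1067 → |·| = √(50²+1067²) = √1140989 ≈ 1068.2, ∠ = arctan(1067/50) ≈ 87.32°
pole (s+500): 500 + j1067 → |·| = √(500²+1067²) = √1388489 ≈ 1178.3, ∠ = arctan(1067/500) ≈ 64.89°
∠G = 76.81° − 152.21° = -75.40°

-75.4°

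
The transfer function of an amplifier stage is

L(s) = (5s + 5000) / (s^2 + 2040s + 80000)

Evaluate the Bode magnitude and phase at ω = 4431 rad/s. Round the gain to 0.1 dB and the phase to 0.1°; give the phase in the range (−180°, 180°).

Substitute s = j4431:
Numerator: 5(j4431) + 5000 = 5000 + j22155
Denominator: (j4431)^2 + 2040(j4431) + 80000 = -19553761 + j9039240
|N| = √(5000² + 22155²) ≈ 22712, ∠N ≈ 77.28°
|D| = √(19553761² + 9039240²) ≈ 2.1542e+07, ∠D ≈ 155.19°
|L| = 22712 / 2.1542e+07 ≈ 0.0010543
Gain = 20 log₁₀(0.0010543) ≈ -59.54 dB
∠L = 77.28° − 155.19° = -77.91°

-59.5 dB, -77.9°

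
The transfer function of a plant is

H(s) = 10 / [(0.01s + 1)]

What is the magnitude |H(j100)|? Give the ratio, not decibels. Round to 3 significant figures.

7.07

At ω = 100 rad/s:
pole (1 + j100·0.01) = 1 + j1 → |·| ≈ 1.4142, ∠ ≈ 45.00°
|H| = 10 · 1 / (1.4142) ≈ 7.0711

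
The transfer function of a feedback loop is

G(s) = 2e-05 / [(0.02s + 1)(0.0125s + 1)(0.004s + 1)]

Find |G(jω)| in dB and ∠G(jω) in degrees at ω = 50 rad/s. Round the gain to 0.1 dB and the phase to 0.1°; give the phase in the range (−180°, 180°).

-98.6 dB, -88.3°

At ω = 50 rad/s:
pole (1 + j50·0.02) = 1 + j1 → |·| ≈ 1.4142, ∠ ≈ 45.00°
pole (1 + j50·0.0125) = 1 + j0.625 → |·| ≈ 1.1792, ∠ ≈ 32.01°
pole (1 + j50·0.004) = 1 + j0.2 → |·| ≈ 1.0198, ∠ ≈ 11.31°
|G| = 2e-05 · 1 / (1.4142 · 1.1792 · 1.0198) ≈ 1.176e-05
Gain = 20 log₁₀(1.176e-05) ≈ -98.59 dB
∠G = (0°) − (45.00° + 32.01° + 11.31°) = -88.32°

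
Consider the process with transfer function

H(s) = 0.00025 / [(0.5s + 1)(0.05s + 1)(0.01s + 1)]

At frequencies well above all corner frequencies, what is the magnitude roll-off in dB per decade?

-60 dB/decade

Each pole contributes −20 dB/decade at high frequency; each zero contributes +20 dB/decade.
Net: 0 zero(s) − 3 pole(s) → -60 dB/decade.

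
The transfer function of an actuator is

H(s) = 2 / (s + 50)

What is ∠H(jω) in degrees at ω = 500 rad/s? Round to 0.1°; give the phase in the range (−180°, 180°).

Substitute s = j500:
Numerator: 2 = 2 + j0
Denominator: (j500) + 50 = 50 + j500
|N| = √(2² + 0²) ≈ 2, ∠N ≈ 0.00°
|D| = √(50² + 500²) ≈ 502.49, ∠D ≈ 84.29°
∠H = 0.00° − 84.29° = -84.29°

-84.3°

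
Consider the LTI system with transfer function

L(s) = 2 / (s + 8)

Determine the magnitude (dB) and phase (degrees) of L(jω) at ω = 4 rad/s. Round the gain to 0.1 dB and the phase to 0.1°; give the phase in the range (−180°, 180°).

At s = jω = j4:
pole (s+8): 8 + j4 → |·| = √(8²+4²) = √80 ≈ 8.9443, ∠ = arctan(4/8) ≈ 26.57°
|L| = 2 / 8.9443 ≈ 0.22361
Gain = 20 log₁₀(0.22361) ≈ -13.01 dB
∠L = 0.00° − 26.57° = -26.57°

-13.0 dB, -26.6°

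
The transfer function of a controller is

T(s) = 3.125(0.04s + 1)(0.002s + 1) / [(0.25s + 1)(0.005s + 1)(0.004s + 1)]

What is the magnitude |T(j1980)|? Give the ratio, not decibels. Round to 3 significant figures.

0.0257

At ω = 1980 rad/s:
zero (1 + j1980·0.04) = 1 + j79.2 → |·| ≈ 79.206, ∠ ≈ 89.28°
zero (1 + j1980·0.002) = 1 + j3.96 → |·| ≈ 4.0843, ∠ ≈ 75.83°
pole (1 + j1980·0.25) = 1 + j495 → |·| ≈ 495, ∠ ≈ 89.88°
pole (1 + j1980·0.005) = 1 + j9.9 → |·| ≈ 9.9504, ∠ ≈ 84.23°
pole (1 + j1980·0.004) = 1 + j7.92 → |·| ≈ 7.9829, ∠ ≈ 82.80°
|T| = 3.125 · 79.206 · 4.0843 / (495 · 9.9504 · 7.9829) ≈ 0.025711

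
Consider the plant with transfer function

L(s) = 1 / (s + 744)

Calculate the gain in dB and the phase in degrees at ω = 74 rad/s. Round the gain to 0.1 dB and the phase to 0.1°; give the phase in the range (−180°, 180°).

At s = jω = j74:
pole (s+744): 744 + j74 → |·| = √(744²+74²) = √559012 ≈ 747.67, ∠ = arctan(74/744) ≈ 5.68°
|L| = 1 / 747.67 ≈ 0.0013375
Gain = 20 log₁₀(0.0013375) ≈ -57.47 dB
∠L = 0.00° − 5.68° = -5.68°

-57.5 dB, -5.7°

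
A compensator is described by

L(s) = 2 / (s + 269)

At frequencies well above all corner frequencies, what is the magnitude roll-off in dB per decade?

-20 dB/decade

Each pole contributes −20 dB/decade at high frequency; each zero contributes +20 dB/decade.
Net: 0 zero(s) − 1 pole(s) → -20 dB/decade.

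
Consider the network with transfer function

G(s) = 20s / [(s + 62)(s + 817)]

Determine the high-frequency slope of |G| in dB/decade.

Each pole contributes −20 dB/decade at high frequency; each zero contributes +20 dB/decade.
Net: 1 zero(s) − 2 pole(s) → -20 dB/decade.

-20 dB/decade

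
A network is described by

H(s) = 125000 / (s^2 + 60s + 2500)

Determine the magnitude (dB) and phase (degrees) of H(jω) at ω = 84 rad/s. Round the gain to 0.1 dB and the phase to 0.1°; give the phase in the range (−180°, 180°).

25.3 dB, -132.1°

At s = jω = j84:
quadratic: (j84)² + 60·j84 + 2500 = -4556 + j5040 → |·| ≈ 6794, ∠ ≈ 132.11°
|H| = 125000 / 6794 ≈ 18.399
Gain = 20 log₁₀(18.399) ≈ 25.30 dB
∠H = 0.00° − 132.11° = -132.11°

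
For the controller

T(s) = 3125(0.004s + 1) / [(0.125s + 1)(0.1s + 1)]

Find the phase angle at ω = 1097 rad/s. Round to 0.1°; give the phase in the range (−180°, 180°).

At ω = 1097 rad/s:
zero (1 + j1097·0.004) = 1 + j4.388 → |·| ≈ 4.5005, ∠ ≈ 77.16°
pole (1 + j1097·0.125) = 1 + j137.125 → |·| ≈ 137.13, ∠ ≈ 89.58°
pole (1 + j1097·0.1) = 1 + j109.7 → |·| ≈ 109.7, ∠ ≈ 89.48°
∠T = (77.16°) − (89.58° + 89.48°) = -101.90°

-101.9°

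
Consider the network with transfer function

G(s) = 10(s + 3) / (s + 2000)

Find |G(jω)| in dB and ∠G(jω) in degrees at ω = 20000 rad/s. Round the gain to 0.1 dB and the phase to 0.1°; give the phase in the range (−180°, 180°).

At s = jω = j20000:
zero (s+3): 3 + j20000 → |·| = √(3²+20000²) = √400000009 ≈ 20000, ∠ = arctan(20000/3) ≈ 89.99°
pole (s+2000): 2000 + j20000 → |·| = √(2000²+20000²) = √404000000 ≈ 20100, ∠ = arctan(20000/2000) ≈ 84.29°
|G| = 10 · 20000 / 20100 ≈ 9.9502
Gain = 20 log₁₀(9.9502) ≈ 19.96 dB
∠G = 89.99° − 84.29° = 5.70°

20.0 dB, 5.7°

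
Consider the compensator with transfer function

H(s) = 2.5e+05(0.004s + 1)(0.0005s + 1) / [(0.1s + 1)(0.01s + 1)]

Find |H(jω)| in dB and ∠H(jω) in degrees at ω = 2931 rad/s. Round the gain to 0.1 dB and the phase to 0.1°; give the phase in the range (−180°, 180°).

At ω = 2931 rad/s:
zero (1 + j2931·0.004) = 1 + j11.724 → |·| ≈ 11.767, ∠ ≈ 85.12°
zero (1 + j2931·0.0005) = 1 + j1.4655 → |·| ≈ 1.7742, ∠ ≈ 55.69°
pole (1 + j2931·0.1) = 1 + j293.1 → |·| ≈ 293.1, ∠ ≈ 89.80°
pole (1 + j2931·0.01) = 1 + j29.31 → |·| ≈ 29.327, ∠ ≈ 88.05°
|H| = 2.5e+05 · 11.767 · 1.7742 / (293.1 · 29.327) ≈ 607.19
Gain = 20 log₁₀(607.19) ≈ 55.67 dB
∠H = (85.12° + 55.69°) − (89.80° + 88.05°) = -37.04°

55.7 dB, -37.0°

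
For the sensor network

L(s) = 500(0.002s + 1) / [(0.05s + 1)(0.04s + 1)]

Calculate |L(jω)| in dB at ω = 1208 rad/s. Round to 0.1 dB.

At ω = 1208 rad/s:
zero (1 + j1208·0.002) = 1 + j2.416 → |·| ≈ 2.6148, ∠ ≈ 67.51°
pole (1 + j1208·0.05) = 1 + j60.4 → |·| ≈ 60.408, ∠ ≈ 89.05°
pole (1 + j1208·0.04) = 1 + j48.32 → |·| ≈ 48.33, ∠ ≈ 88.81°
|L| = 500 · 2.6148 / (60.408 · 48.33) ≈ 0.44781
Gain = 20 log₁₀(0.44781) ≈ -6.98 dB

-7.0 dB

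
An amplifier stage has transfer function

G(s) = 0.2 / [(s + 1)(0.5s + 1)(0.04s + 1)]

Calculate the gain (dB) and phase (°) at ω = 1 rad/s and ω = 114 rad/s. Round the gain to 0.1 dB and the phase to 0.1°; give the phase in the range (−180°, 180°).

At ω = 1 rad/s:
pole (1 + j1·1) = 1 + j1 → |·| ≈ 1.4142, ∠ ≈ 45.00°
pole (1 + j1·0.5) = 1 + j0.5 → |·| ≈ 1.118, ∠ ≈ 26.57°
pole (1 + j1·0.04) = 1 + j0.04 → |·| ≈ 1.0008, ∠ ≈ 2.29°
|G| = 0.2 · 1 / (1.4142 · 1.118 · 1.0008) ≈ 0.1264
Gain = 20 log₁₀(0.1264) ≈ -17.97 dB
∠G = (0°) − (45.00° + 26.57° + 2.29°) = -73.86°

At ω = 114 rad/s:
pole (1 + j114·1) = 1 + j114 → |·| ≈ 114, ∠ ≈ 89.50°
pole (1 + j114·0.5) = 1 + j57 → |·| ≈ 57.009, ∠ ≈ 88.99°
pole (1 + j114·0.04) = 1 + j4.56 → |·| ≈ 4.6684, ∠ ≈ 77.63°
|G| = 0.2 · 1 / (114 · 57.009 · 4.6684) ≈ 6.5919e-06
Gain = 20 log₁₀(6.5919e-06) ≈ -103.62 dB
∠G = (0°) − (89.50° + 88.99° + 77.63°) = -256.12° ≡ 103.88° (principal value)

ω = 1: -18.0 dB, -73.9°; ω = 114: -103.6 dB, 103.9°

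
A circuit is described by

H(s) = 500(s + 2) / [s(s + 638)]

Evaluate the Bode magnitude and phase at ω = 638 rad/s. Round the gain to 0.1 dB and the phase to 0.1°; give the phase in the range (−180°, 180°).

At s = jω = j638:
zero (s+2): 2 + j638 → |·| = √(2²+638²) = √407048 ≈ 638, ∠ = arctan(638/2) ≈ 89.82°
pole (s+638): 638 + j638 → |·| = √(638²+638²) = √814088 ≈ 902.27, ∠ = arctan(638/638) ≈ 45.00°
pole at origin: |s| = 638, ∠ = 90.00° (in denominator)
|H| = 500 · 638 / 5.7565e+05 ≈ 0.55416
Gain = 20 log₁₀(0.55416) ≈ -5.13 dB
∠H = 89.82° − 135.00° = -45.18°

-5.1 dB, -45.2°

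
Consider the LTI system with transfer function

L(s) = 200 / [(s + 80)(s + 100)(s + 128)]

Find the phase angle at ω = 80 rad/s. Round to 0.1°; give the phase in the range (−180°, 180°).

-115.7°

At s = jω = j80:
pole (s+80): 80 + j80 → |·| = √(80²+80²) = √12800 ≈ 113.14, ∠ = arctan(80/80) ≈ 45.00°
pole (s+100): 100 + j80 → |·| = √(100²+80²) = √16400 ≈ 128.06, ∠ = arctan(80/100) ≈ 38.66°
pole (s+128): 128 + j80 → |·| = √(128²+80²) = √22784 ≈ 150.94, ∠ = arctan(80/128) ≈ 32.01°
∠L = 0.00° − 115.67° = -115.67°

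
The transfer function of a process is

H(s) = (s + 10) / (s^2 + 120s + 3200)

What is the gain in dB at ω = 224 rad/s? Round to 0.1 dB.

-47.7 dB

Substitute s = j224:
Numerator: (j224) + 10 = 10 + j224
Denominator: (j224)^2 + 120(j224) + 3200 = -46976 + j26880
|N| = √(10² + 224²) ≈ 224.22, ∠N ≈ 87.44°
|D| = √(46976² + 26880²) ≈ 54123, ∠D ≈ 150.22°
|H| = 224.22 / 54123 ≈ 0.0041428
Gain = 20 log₁₀(0.0041428) ≈ -47.65 dB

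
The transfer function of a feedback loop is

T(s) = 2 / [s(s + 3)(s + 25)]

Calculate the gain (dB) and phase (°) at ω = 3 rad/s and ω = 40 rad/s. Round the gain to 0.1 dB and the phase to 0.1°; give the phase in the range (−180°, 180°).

ω = 3: -44.1 dB, -141.8°; ω = 40: -91.6 dB, 126.3°

At s = jω = j3:
pole (s+3): 3 + j3 → |·| = √(3²+3²) = √18 ≈ 4.2426, ∠ = arctan(3/3) ≈ 45.00°
pole (s+25): 25 + j3 → |·| = √(25²+3²) = √634 ≈ 25.179, ∠ = arctan(3/25) ≈ 6.84°
pole at origin: |s| = 3, ∠ = 90.00° (in denominator)
|T| = 2 / 320.47 ≈ 0.0062408
Gain = 20 log₁₀(0.0062408) ≈ -44.10 dB
∠T = 0.00° − 141.84° = -141.84°

At s = jω = j40:
pole (s+3): 3 + j40 → |·| = √(3²+40²) = √1609 ≈ 40.112, ∠ = arctan(40/3) ≈ 85.71°
pole (s+25): 25 + j40 → |·| = √(25²+40²) = √2225 ≈ 47.17, ∠ = arctan(40/25) ≈ 57.99°
pole at origin: |s| = 40, ∠ = 90.00° (in denominator)
|T| = 2 / 75683 ≈ 2.6426e-05
Gain = 20 log₁₀(2.6426e-05) ≈ -91.56 dB
∠T = 0.00° − 233.70° = -233.70° ≡ 126.30° (principal value)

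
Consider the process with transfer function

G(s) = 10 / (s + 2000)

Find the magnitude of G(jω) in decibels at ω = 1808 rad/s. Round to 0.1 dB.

-48.6 dB

Substitute s = j1808:
Numerator: 10 = 10 + j0
Denominator: (j1808) + 2000 = 2000 + j1808
|N| = √(10² + 0²) ≈ 10, ∠N ≈ 0.00°
|D| = √(2000² + 1808²) ≈ 2696.1, ∠D ≈ 42.11°
|G| = 10 / 2696.1 ≈ 0.0037091
Gain = 20 log₁₀(0.0037091) ≈ -48.61 dB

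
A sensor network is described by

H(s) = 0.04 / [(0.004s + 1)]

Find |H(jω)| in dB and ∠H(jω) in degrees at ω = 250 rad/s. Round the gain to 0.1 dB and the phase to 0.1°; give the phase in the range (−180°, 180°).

-31.0 dB, -45.0°

At ω = 250 rad/s:
pole (1 + j250·0.004) = 1 + j1 → |·| ≈ 1.4142, ∠ ≈ 45.00°
|H| = 0.04 · 1 / (1.4142) ≈ 0.028285
Gain = 20 log₁₀(0.028285) ≈ -30.97 dB
∠H = (0°) − (45.00°) = -45.00°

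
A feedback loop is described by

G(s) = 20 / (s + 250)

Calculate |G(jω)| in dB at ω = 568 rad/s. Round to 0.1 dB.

Substitute s = j568:
Numerator: 20 = 20 + j0
Denominator: (j568) + 250 = 250 + j568
|N| = √(20² + 0²) ≈ 20, ∠N ≈ 0.00°
|D| = √(250² + 568²) ≈ 620.58, ∠D ≈ 66.24°
|G| = 20 / 620.58 ≈ 0.032228
Gain = 20 log₁₀(0.032228) ≈ -29.84 dB

-29.8 dB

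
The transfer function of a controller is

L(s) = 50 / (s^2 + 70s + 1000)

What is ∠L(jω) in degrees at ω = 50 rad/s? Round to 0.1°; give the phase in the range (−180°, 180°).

Substitute s = j50:
Numerator: 50 = 50 + j0
Denominator: (j50)^2 + 70(j50) + 1000 = -1500 + j3500
|N| = √(50² + 0²) ≈ 50, ∠N ≈ 0.00°
|D| = √(1500² + 3500²) ≈ 3807.9, ∠D ≈ 113.20°
∠L = 0.00° − 113.20° = -113.20°

-113.2°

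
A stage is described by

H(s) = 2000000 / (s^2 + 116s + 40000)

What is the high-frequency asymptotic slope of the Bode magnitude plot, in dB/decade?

-40 dB/decade

Each pole contributes −20 dB/decade at high frequency; each zero contributes +20 dB/decade.
Net: 0 zero(s) − 2 pole(s) → -40 dB/decade.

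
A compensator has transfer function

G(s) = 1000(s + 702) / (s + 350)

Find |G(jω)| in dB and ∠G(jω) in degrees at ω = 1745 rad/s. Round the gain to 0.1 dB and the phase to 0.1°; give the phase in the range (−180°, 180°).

60.5 dB, -10.6°

At s = jω = j1745:
zero (s+702): 702 + j1745 → |·| = √(702²+1745²) = √3537829 ≈ 1880.9, ∠ = arctan(1745/702) ≈ 68.09°
pole (s+350): 350 + j1745 → |·| = √(350²+1745²) = √3167525 ≈ 1779.8, ∠ = arctan(1745/350) ≈ 78.66°
|G| = 1000 · 1880.9 / 1779.8 ≈ 1056.8
Gain = 20 log₁₀(1056.8) ≈ 60.48 dB
∠G = 68.09° − 78.66° = -10.57°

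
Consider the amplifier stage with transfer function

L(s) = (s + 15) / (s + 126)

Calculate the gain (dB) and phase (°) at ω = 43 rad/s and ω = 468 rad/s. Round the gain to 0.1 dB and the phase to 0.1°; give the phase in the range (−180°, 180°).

ω = 43: -9.3 dB, 51.9°; ω = 468: -0.3 dB, 13.2°

At s = jω = j43:
zero (s+15): 15 + j43 → |·| = √(15²+43²) = √2074 ≈ 45.541, ∠ = arctan(43/15) ≈ 70.77°
pole (s+126): 126 + j43 → |·| = √(126²+43²) = √17725 ≈ 133.14, ∠ = arctan(43/126) ≈ 18.84°
|L| = 1 · 45.541 / 133.14 ≈ 0.34205
Gain = 20 log₁₀(0.34205) ≈ -9.32 dB
∠L = 70.77° − 18.84° = 51.93°

At s = jω = j468:
zero (s+15): 15 + j468 → |·| = √(15²+468²) = √219249 ≈ 468.24, ∠ = arctan(468/15) ≈ 88.16°
pole (s+126): 126 + j468 → |·| = √(126²+468²) = √234900 ≈ 484.66, ∠ = arctan(468/126) ≈ 74.93°
|L| = 1 · 468.24 / 484.66 ≈ 0.96612
Gain = 20 log₁₀(0.96612) ≈ -0.30 dB
∠L = 88.16° − 74.93° = 13.23°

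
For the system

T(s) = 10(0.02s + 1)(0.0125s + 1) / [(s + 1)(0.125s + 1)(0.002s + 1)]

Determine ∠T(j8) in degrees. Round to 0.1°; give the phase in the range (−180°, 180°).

-114.0°

At ω = 8 rad/s:
zero (1 + j8·0.02) = 1 + j0.16 → |·| ≈ 1.0127, ∠ ≈ 9.09°
zero (1 + j8·0.0125) = 1 + j0.1 → |·| ≈ 1.005, ∠ ≈ 5.71°
pole (1 + j8·1) = 1 + j8 → |·| ≈ 8.0623, ∠ ≈ 82.87°
pole (1 + j8·0.125) = 1 + j1 → |·| ≈ 1.4142, ∠ ≈ 45.00°
pole (1 + j8·0.002) = 1 + j0.016 → |·| ≈ 1.0001, ∠ ≈ 0.92°
∠T = (9.09° + 5.71°) − (82.87° + 45.00° + 0.92°) = -113.99°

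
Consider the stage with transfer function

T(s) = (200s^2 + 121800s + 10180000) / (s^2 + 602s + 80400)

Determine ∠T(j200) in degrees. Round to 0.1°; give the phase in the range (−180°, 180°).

Substitute s = j200:
Numerator: 200(j200)^2 + 121800(j200) + 10180000 = 2180000 + j24360000
Denominator: (j200)^2 + 602(j200) + 80400 = 40400 + j120400
|N| = √(2180000² + 24360000²) ≈ 2.4457e+07, ∠N ≈ 84.89°
|D| = √(40400² + 120400²) ≈ 1.27e+05, ∠D ≈ 71.45°
∠T = 84.89° − 71.45° = 13.44°

13.4°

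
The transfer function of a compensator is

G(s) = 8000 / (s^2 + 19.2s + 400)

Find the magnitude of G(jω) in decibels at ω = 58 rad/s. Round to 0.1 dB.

At s = jω = j58:
quadratic: (j58)² + 19.2·j58 + 400 = -2964 + j1113.6 → |·| ≈ 3166.3, ∠ ≈ 159.41°
|G| = 8000 / 3166.3 ≈ 2.5266
Gain = 20 log₁₀(2.5266) ≈ 8.05 dB

8.1 dB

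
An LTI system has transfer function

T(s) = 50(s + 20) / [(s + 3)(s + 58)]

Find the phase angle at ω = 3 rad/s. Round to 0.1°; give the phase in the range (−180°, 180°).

-39.4°

At s = jω = j3:
zero (s+20): 20 + j3 → |·| = √(20²+3²) = √409 ≈ 20.224, ∠ = arctan(3/20) ≈ 8.53°
pole (s+3): 3 + j3 → |·| = √(3²+3²) = √18 ≈ 4.2426, ∠ = arctan(3/3) ≈ 45.00°
pole (s+58): 58 + j3 → |·| = √(58²+3²) = √3373 ≈ 58.078, ∠ = arctan(3/58) ≈ 2.96°
∠T = 8.53° − 47.96° = -39.43°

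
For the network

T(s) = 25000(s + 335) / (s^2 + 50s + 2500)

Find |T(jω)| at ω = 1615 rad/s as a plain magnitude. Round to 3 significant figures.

15.8

At s = jω = j1615:
zero (s+335): 335 + j1615 → |·| = √(335²+1615²) = √2720450 ≈ 1649.4, ∠ = arctan(1615/335) ≈ 78.28°
quadratic: (j1615)² + 50·j1615 + 2500 = -2605725 + j80750 → |·| ≈ 2.607e+06, ∠ ≈ 178.23°
|T| = 25000 · 1649.4 / 2.607e+06 ≈ 15.817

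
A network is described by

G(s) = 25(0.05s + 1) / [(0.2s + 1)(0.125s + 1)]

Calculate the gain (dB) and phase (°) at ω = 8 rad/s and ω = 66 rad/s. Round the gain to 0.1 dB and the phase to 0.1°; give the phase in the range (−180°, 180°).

ω = 8: 20.1 dB, -81.2°; ω = 66: -2.1 dB, -95.6°

At ω = 8 rad/s:
zero (1 + j8·0.05) = 1 + j0.4 → |·| ≈ 1.077, ∠ ≈ 21.80°
pole (1 + j8·0.2) = 1 + j1.6 → |·| ≈ 1.8868, ∠ ≈ 57.99°
pole (1 + j8·0.125) = 1 + j1 → |·| ≈ 1.4142, ∠ ≈ 45.00°
|G| = 25 · 1.077 / (1.8868 · 1.4142) ≈ 10.091
Gain = 20 log₁₀(10.091) ≈ 20.08 dB
∠G = (21.80°) − (57.99° + 45.00°) = -81.19°

At ω = 66 rad/s:
zero (1 + j66·0.05) = 1 + j3.3 → |·| ≈ 3.4482, ∠ ≈ 73.14°
pole (1 + j66·0.2) = 1 + j13.2 → |·| ≈ 13.238, ∠ ≈ 85.67°
pole (1 + j66·0.125) = 1 + j8.25 → |·| ≈ 8.3104, ∠ ≈ 83.09°
|G| = 25 · 3.4482 / (13.238 · 8.3104) ≈ 0.78359
Gain = 20 log₁₀(0.78359) ≈ -2.12 dB
∠G = (73.14°) − (85.67° + 83.09°) = -95.62°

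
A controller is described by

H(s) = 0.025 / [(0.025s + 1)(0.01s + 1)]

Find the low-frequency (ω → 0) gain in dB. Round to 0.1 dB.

H(0) = 0.025 · 1 / 1 = 0.025
20 log₁₀(0.025) ≈ -32.04 dB

-32.0 dB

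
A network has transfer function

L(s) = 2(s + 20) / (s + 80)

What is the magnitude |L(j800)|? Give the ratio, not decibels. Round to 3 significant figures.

At s = jω = j800:
zero (s+20): 20 + j800 → |·| = √(20²+800²) = √640400 ≈ 800.25, ∠ = arctan(800/20) ≈ 88.57°
pole (s+80): 80 + j800 → |·| = √(80²+800²) = √646400 ≈ 803.99, ∠ = arctan(800/80) ≈ 84.29°
|L| = 2 · 800.25 / 803.99 ≈ 1.9907

1.99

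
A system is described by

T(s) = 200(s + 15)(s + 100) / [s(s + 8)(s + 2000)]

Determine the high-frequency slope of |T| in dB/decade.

Each pole contributes −20 dB/decade at high frequency; each zero contributes +20 dB/decade.
Net: 2 zero(s) − 3 pole(s) → -20 dB/decade.

-20 dB/decade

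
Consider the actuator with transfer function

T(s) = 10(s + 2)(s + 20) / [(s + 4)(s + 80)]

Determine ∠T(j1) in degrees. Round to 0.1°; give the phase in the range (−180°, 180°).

14.7°

At s = jω = j1:
zero (s+2): 2 + j1 → |·| = √(2²+1²) = √5 ≈ 2.2361, ∠ = arctan(1/2) ≈ 26.57°
zero (s+20): 20 + j1 → |·| = √(20²+1²) = √401 ≈ 20.025, ∠ = arctan(1/20) ≈ 2.86°
pole (s+4): 4 + j1 → |·| = √(4²+1²) = √17 ≈ 4.1231, ∠ = arctan(1/4) ≈ 14.04°
pole (s+80): 80 + j1 → |·| = √(80²+1²) = √6401 ≈ 80.006, ∠ = arctan(1/80) ≈ 0.72°
∠T = 29.43° − 14.76° = 14.67°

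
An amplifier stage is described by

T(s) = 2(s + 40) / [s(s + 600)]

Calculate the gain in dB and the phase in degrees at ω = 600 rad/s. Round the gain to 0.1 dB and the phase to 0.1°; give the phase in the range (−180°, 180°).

At s = jω = j600:
zero (s+40): 40 + j600 → |·| = √(40²+600²) = √361600 ≈ 601.33, ∠ = arctan(600/40) ≈ 86.19°
pole (s+600): 600 + j600 → |·| = √(600²+600²) = √720000 ≈ 848.53, ∠ = arctan(600/600) ≈ 45.00°
pole at origin: |s| = 600, ∠ = 90.00° (in denominator)
|T| = 2 · 601.33 / 5.0912e+05 ≈ 0.0023622
Gain = 20 log₁₀(0.0023622) ≈ -52.53 dB
∠T = 86.19° − 135.00° = -48.81°

-52.5 dB, -48.8°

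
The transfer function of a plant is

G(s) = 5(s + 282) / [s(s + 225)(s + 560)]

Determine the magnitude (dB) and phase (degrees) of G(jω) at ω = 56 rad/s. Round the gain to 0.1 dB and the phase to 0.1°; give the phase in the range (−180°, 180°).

At s = jω = j56:
zero (s+282): 282 + j56 → |·| = √(282²+56²) = √82660 ≈ 287.51, ∠ = arctan(56/282) ≈ 11.23°
pole (s+225): 225 + j56 → |·| = √(225²+56²) = √53761 ≈ 231.86, ∠ = arctan(56/225) ≈ 13.98°
pole (s+560): 560 + j56 → |·| = √(560²+56²) = √316736 ≈ 562.79, ∠ = arctan(56/560) ≈ 5.71°
pole at origin: |s| = 56, ∠ = 90.00° (in denominator)
|G| = 5 · 287.51 / 7.3074e+06 ≈ 0.00019673
Gain = 20 log₁₀(0.00019673) ≈ -74.12 dB
∠G = 11.23° − 109.69° = -98.46°

-74.1 dB, -98.5°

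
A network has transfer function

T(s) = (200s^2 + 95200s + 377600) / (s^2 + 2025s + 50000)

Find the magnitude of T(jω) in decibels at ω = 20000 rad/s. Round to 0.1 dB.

Substitute s = j20000:
Numerator: 200(j20000)^2 + 95200(j20000) + 377600 = -79999622400 + j1904000000
Denominator: (j20000)^2 + 2025(j20000) + 50000 = -399950000 + j40500000
|N| = √(79999622400² + 1904000000²) ≈ 8.0022e+10, ∠N ≈ 178.64°
|D| = √(399950000² + 40500000²) ≈ 4.02e+08, ∠D ≈ 174.22°
|T| = 8.0022e+10 / 4.02e+08 ≈ 199.06
Gain = 20 log₁₀(199.06) ≈ 45.98 dB

46.0 dB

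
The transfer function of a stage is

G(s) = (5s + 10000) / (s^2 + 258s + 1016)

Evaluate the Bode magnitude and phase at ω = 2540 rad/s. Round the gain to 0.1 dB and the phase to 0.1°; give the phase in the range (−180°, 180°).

Substitute s = j2540:
Numerator: 5(j2540) + 10000 = 10000 + j12700
Denominator: (j2540)^2 + 258(j2540) + 1016 = -6450584 + j655320
|N| = √(10000² + 12700²) ≈ 16164, ∠N ≈ 51.78°
|D| = √(6450584² + 655320²) ≈ 6.4838e+06, ∠D ≈ 174.20°
|G| = 16164 / 6.4838e+06 ≈ 0.002493
Gain = 20 log₁₀(0.002493) ≈ -52.07 dB
∠G = 51.78° − 174.20° = -122.42°

-52.1 dB, -122.4°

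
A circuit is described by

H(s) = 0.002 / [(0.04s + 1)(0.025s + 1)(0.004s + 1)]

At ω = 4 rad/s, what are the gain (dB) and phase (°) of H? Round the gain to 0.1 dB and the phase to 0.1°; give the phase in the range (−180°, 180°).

-54.1 dB, -15.7°

At ω = 4 rad/s:
pole (1 + j4·0.04) = 1 + j0.16 → |·| ≈ 1.0127, ∠ ≈ 9.09°
pole (1 + j4·0.025) = 1 + j0.1 → |·| ≈ 1.005, ∠ ≈ 5.71°
pole (1 + j4·0.004) = 1 + j0.016 → |·| ≈ 1.0001, ∠ ≈ 0.92°
|H| = 0.002 · 1 / (1.0127 · 1.005 · 1.0001) ≈ 0.0019649
Gain = 20 log₁₀(0.0019649) ≈ -54.13 dB
∠H = (0°) − (9.09° + 5.71° + 0.92°) = -15.72°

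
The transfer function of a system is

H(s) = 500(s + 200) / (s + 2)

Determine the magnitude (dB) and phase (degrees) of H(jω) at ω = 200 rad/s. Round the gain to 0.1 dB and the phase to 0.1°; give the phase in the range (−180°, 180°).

57.0 dB, -44.4°

At s = jω = j200:
zero (s+200): 200 + j200 → |·| = √(200²+200²) = √80000 ≈ 282.84, ∠ = arctan(200/200) ≈ 45.00°
pole (s+2): 2 + j200 → |·| = √(2²+200²) = √40004 ≈ 200.01, ∠ = arctan(200/2) ≈ 89.43°
|H| = 500 · 282.84 / 200.01 ≈ 707.06
Gain = 20 log₁₀(707.06) ≈ 56.99 dB
∠H = 45.00° − 89.43° = -44.43°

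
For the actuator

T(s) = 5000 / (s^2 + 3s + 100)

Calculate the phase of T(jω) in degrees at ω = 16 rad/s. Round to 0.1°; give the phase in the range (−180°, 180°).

At s = jω = j16:
quadratic: (j16)² + 3·j16 + 100 = -156 + j48 → |·| ≈ 163.22, ∠ ≈ 162.90°
∠T = 0.00° − 162.90° = -162.90°

-162.9°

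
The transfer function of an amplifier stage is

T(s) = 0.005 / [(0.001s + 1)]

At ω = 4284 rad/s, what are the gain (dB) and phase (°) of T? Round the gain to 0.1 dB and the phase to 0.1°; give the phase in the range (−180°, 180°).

-58.9 dB, -76.9°

At ω = 4284 rad/s:
pole (1 + j4284·0.001) = 1 + j4.284 → |·| ≈ 4.3992, ∠ ≈ 76.86°
|T| = 0.005 · 1 / (4.3992) ≈ 0.0011366
Gain = 20 log₁₀(0.0011366) ≈ -58.89 dB
∠T = (0°) − (76.86°) = -76.86°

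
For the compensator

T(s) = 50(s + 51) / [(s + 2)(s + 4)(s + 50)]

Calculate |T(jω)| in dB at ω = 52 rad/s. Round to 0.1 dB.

At s = jω = j52:
zero (s+51): 51 + j52 → |·| = √(51²+52²) = √5305 ≈ 72.835, ∠ = arctan(52/51) ≈ 45.56°
pole (s+2): 2 + j52 → |·| = √(2²+52²) = √2708 ≈ 52.038, ∠ = arctan(52/2) ≈ 87.80°
pole (s+4): 4 + j52 → |·| = √(4²+52²) = √2720 ≈ 52.154, ∠ = arctan(52/4) ≈ 85.60°
pole (s+50): 50 + j52 → |·| = √(50²+52²) = √5204 ≈ 72.139, ∠ = arctan(52/50) ≈ 46.12°
|T| = 50 · 72.835 / 1.9578e+05 ≈ 0.018601
Gain = 20 log₁₀(0.018601) ≈ -34.61 dB

-34.6 dB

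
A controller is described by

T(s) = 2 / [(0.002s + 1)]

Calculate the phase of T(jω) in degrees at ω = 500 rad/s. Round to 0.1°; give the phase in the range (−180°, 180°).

-45.0°

At ω = 500 rad/s:
pole (1 + j500·0.002) = 1 + j1 → |·| ≈ 1.4142, ∠ ≈ 45.00°
∠T = (0°) − (45.00°) = -45.00°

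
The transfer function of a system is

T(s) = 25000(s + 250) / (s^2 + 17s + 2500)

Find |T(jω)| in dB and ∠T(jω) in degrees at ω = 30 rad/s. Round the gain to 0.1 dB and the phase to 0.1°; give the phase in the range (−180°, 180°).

At s = jω = j30:
zero (s+250): 250 + j30 → |·| = √(250²+30²) = √63400 ≈ 251.79, ∠ = arctan(30/250) ≈ 6.84°
quadratic: (j30)² + 17·j30 + 2500 = 1600 + j510 → |·| ≈ 1679.3, ∠ ≈ 17.68°
|T| = 25000 · 251.79 / 1679.3 ≈ 3748.4
Gain = 20 log₁₀(3748.4) ≈ 71.48 dB
∠T = 6.84° − 17.68° = -10.84°

71.5 dB, -10.8°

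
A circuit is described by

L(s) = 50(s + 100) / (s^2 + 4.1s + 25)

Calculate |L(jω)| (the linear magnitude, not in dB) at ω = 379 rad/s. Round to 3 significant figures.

At s = jω = j379:
zero (s+100): 100 + j379 → |·| = √(100²+379²) = √153641 ≈ 391.97, ∠ = arctan(379/100) ≈ 75.22°
quadratic: (j379)² + 4.1·j379 + 25 = -143616 + j1553.9 → |·| ≈ 1.4362e+05, ∠ ≈ 179.38°
|L| = 50 · 391.97 / 1.4362e+05 ≈ 0.13646

0.136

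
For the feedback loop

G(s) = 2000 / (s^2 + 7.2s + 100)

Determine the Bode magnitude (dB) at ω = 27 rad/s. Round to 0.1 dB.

9.7 dB

At s = jω = j27:
quadratic: (j27)² + 7.2·j27 + 100 = -629 + j194.4 → |·| ≈ 658.36, ∠ ≈ 162.83°
|G| = 2000 / 658.36 ≈ 3.0379
Gain = 20 log₁₀(3.0379) ≈ 9.65 dB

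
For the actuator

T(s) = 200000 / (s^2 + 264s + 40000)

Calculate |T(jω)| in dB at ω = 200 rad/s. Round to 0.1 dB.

11.6 dB

At s = jω = j200:
quadratic: (j200)² + 264·j200 + 40000 = 0 + j52800 → |·| ≈ 52800, ∠ ≈ 90.00°
|T| = 200000 / 52800 ≈ 3.7879
Gain = 20 log₁₀(3.7879) ≈ 11.57 dB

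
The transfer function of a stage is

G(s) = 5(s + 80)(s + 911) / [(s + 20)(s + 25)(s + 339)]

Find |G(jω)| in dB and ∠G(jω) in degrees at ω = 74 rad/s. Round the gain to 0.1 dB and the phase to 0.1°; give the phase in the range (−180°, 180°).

At s = jω = j74:
zero (s+80): 80 + j74 → |·| = √(80²+74²) = √11876 ≈ 108.98, ∠ = arctan(74/80) ≈ 42.77°
zero (s+911): 911 + j74 → |·| = √(911²+74²) = √835397 ≈ 914, ∠ = arctan(74/911) ≈ 4.64°
pole (s+20): 20 + j74 → |·| = √(20²+74²) = √5876 ≈ 76.655, ∠ = arctan(74/20) ≈ 74.88°
pole (s+25): 25 + j74 → |·| = √(25²+74²) = √6101 ≈ 78.109, ∠ = arctan(74/25) ≈ 71.33°
pole (s+339): 339 + j74 → |·| = √(339²+74²) = √120397 ≈ 346.98, ∠ = arctan(74/339) ≈ 12.31°
|G| = 5 · 99608 / 2.0775e+06 ≈ 0.23973
Gain = 20 log₁₀(0.23973) ≈ -12.41 dB
∠G = 47.41° − 158.52° = -111.11°

-12.4 dB, -111.1°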